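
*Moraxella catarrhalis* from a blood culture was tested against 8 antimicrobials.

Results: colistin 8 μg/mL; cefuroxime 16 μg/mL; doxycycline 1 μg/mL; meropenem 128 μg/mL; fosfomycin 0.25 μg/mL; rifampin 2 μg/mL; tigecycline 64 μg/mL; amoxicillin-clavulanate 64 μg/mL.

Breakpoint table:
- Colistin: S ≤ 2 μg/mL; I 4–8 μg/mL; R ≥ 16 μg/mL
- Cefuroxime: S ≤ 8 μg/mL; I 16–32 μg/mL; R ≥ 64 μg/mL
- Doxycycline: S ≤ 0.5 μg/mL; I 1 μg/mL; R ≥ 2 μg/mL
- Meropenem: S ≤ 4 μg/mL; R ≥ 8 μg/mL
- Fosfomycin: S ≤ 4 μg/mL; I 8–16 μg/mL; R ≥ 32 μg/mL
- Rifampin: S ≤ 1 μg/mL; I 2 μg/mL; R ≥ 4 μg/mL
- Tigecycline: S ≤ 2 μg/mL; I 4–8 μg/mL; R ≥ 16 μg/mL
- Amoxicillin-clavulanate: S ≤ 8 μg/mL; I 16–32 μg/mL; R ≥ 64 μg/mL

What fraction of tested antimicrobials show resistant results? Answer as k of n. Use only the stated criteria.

3 of 8

Colistin: 8 μg/mL is in 4–8 μg/mL → Intermediate
Cefuroxime (16 μg/mL) in 16–32 μg/mL — Intermediate
Doxycycline (1 μg/mL) = 1 μg/mL ⇒ intermediate
Meropenem (128 μg/mL) ≥ 8 μg/mL ⇒ resistant
Fosfomycin 0.25 μg/mL: ≤ 4 μg/mL — susceptible
Rifampin: 2 μg/mL is = 2 μg/mL — intermediate
Tigecycline (64 μg/mL) ≥ 16 μg/mL — Resistant
Amoxicillin-clavulanate (64 μg/mL) ≥ 64 μg/mL → Resistant
Resistant: 3/8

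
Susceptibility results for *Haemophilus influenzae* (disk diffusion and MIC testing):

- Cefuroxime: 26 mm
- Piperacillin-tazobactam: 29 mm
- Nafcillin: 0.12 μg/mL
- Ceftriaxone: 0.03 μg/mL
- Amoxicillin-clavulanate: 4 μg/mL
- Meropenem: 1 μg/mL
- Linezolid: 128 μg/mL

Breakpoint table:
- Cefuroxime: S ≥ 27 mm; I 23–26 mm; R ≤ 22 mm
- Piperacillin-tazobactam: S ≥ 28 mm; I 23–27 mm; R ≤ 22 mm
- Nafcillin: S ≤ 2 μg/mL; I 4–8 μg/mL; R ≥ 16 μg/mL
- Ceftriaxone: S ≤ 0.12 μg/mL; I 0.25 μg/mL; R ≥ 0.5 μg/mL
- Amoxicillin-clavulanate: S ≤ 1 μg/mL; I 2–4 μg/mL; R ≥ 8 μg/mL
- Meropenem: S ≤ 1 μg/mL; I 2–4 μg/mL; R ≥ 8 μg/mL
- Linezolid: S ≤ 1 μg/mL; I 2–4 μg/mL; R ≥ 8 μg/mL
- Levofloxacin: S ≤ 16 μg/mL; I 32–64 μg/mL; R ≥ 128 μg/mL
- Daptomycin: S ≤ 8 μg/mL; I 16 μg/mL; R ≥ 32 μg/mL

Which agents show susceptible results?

Cefuroxime 26 mm: in 23–26 mm — Intermediate
Piperacillin-tazobactam: 29 mm is ≥ 28 mm — Susceptible
Nafcillin 0.12 μg/mL: ≤ 2 μg/mL ⇒ susceptible
Ceftriaxone (0.03 μg/mL) ≤ 0.12 μg/mL ⇒ susceptible
Amoxicillin-clavulanate: 4 μg/mL is in 2–4 μg/mL ⇒ intermediate
Meropenem: 1 μg/mL is ≤ 1 μg/mL ⇒ Susceptible
Linezolid (128 μg/mL) ≥ 8 μg/mL — R

piperacillin-tazobactam, nafcillin, ceftriaxone, meropenem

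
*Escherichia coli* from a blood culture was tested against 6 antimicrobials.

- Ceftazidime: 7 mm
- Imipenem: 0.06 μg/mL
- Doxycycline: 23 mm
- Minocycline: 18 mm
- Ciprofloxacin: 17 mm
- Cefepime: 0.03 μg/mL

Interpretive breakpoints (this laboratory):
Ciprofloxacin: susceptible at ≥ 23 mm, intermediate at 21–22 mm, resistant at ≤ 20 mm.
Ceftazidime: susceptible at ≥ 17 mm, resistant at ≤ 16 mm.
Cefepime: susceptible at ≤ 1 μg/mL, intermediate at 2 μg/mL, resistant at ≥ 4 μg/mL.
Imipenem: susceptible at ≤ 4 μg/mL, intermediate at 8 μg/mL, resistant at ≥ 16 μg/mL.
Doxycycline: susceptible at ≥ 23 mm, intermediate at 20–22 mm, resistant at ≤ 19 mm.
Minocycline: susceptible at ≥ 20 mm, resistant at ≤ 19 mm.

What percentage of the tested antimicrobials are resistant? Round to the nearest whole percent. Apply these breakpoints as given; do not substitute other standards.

50%

Ceftazidime 7 mm: ≤ 16 mm — Resistant
Imipenem (0.06 μg/mL) ≤ 4 μg/mL ⇒ Susceptible
Doxycycline 23 mm: ≥ 23 mm ⇒ Susceptible
Minocycline 18 mm: ≤ 19 mm — resistant
Ciprofloxacin (17 mm) ≤ 20 mm — Resistant
Cefepime 0.03 μg/mL: ≤ 1 μg/mL ⇒ Susceptible
Resistant: 3/6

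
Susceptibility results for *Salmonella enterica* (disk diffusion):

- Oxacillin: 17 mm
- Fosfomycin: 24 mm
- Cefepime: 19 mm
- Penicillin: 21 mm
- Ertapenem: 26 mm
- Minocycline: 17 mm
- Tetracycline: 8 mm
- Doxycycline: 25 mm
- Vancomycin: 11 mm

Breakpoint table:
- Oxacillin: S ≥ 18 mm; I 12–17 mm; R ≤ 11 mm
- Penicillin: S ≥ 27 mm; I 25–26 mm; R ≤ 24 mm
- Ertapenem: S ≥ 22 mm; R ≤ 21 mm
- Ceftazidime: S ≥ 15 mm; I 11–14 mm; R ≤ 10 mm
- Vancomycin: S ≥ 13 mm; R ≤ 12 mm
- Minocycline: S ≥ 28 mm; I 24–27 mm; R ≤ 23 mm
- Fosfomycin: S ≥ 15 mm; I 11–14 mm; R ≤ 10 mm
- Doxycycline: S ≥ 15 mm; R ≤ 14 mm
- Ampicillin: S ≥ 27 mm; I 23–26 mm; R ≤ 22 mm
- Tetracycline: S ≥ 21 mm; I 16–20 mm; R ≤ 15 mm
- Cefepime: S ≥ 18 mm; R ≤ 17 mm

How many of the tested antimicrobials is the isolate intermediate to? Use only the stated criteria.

1

Oxacillin 17 mm: in 12–17 mm — intermediate
Fosfomycin: 24 mm is ≥ 15 mm — S
Cefepime: 19 mm is ≥ 18 mm → S
Penicillin (21 mm) ≤ 24 mm → Resistant
Ertapenem 26 mm: ≥ 22 mm — S
Minocycline: 17 mm is ≤ 23 mm ⇒ R
Tetracycline (8 mm) ≤ 15 mm — R
Doxycycline (25 mm) ≥ 15 mm — Susceptible
Vancomycin (11 mm) ≤ 12 mm ⇒ R
Intermediate: 1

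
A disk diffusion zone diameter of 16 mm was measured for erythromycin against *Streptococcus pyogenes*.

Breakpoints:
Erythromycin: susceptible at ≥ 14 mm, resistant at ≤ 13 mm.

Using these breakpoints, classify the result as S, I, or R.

Susceptible

Erythromycin (16 mm) ≥ 14 mm ⇒ Susceptible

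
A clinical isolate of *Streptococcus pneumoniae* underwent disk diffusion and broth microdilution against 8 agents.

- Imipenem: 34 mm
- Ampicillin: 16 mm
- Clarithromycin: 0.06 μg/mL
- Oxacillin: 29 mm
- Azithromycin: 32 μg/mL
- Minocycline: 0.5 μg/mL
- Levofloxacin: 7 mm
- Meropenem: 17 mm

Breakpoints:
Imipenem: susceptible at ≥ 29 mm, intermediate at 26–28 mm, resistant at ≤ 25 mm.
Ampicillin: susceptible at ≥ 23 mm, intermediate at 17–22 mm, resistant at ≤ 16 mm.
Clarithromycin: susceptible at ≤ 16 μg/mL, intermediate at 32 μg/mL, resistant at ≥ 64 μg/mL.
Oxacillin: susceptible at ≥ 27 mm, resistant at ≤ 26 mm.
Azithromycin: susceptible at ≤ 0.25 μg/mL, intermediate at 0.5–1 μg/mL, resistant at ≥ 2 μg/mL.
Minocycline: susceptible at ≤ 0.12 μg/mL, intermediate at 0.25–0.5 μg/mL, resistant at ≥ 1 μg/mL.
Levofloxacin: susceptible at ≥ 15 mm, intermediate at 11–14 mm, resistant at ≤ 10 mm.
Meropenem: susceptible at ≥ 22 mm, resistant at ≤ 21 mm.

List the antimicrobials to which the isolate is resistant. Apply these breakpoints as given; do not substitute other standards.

Imipenem 34 mm: ≥ 29 mm → Susceptible
Ampicillin 16 mm: ≤ 16 mm → Resistant
Clarithromycin 0.06 μg/mL: ≤ 16 μg/mL ⇒ susceptible
Oxacillin (29 mm) ≥ 27 mm ⇒ S
Azithromycin: 32 μg/mL is ≥ 2 μg/mL ⇒ R
Minocycline 0.5 μg/mL: in 0.25–0.5 μg/mL ⇒ intermediate
Levofloxacin (7 mm) ≤ 10 mm ⇒ R
Meropenem (17 mm) ≤ 21 mm → Resistant

ampicillin, azithromycin, levofloxacin, meropenem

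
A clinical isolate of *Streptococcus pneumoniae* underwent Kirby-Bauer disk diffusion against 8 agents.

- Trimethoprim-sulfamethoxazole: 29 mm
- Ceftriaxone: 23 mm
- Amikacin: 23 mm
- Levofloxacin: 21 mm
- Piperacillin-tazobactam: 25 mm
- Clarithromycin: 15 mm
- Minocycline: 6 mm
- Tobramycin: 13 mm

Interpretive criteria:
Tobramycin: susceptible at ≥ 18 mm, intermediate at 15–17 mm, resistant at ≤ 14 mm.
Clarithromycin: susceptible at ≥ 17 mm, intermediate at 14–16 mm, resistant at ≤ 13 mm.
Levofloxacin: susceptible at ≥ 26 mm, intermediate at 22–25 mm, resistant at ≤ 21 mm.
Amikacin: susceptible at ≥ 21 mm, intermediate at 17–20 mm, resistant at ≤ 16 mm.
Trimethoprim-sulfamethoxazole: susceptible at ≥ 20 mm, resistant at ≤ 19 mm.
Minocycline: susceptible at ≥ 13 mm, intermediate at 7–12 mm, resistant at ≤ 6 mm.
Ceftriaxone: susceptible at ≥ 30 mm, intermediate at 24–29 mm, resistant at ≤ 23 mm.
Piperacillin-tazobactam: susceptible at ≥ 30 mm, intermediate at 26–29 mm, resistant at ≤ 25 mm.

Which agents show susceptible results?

trimethoprim-sulfamethoxazole, amikacin

Trimethoprim-sulfamethoxazole (29 mm) ≥ 20 mm — Susceptible
Ceftriaxone (23 mm) ≤ 23 mm — R
Amikacin 23 mm: ≥ 21 mm → Susceptible
Levofloxacin: 21 mm is ≤ 21 mm → Resistant
Piperacillin-tazobactam 25 mm: ≤ 25 mm → resistant
Clarithromycin (15 mm) in 14–16 mm → I
Minocycline (6 mm) ≤ 6 mm → R
Tobramycin (13 mm) ≤ 14 mm ⇒ resistant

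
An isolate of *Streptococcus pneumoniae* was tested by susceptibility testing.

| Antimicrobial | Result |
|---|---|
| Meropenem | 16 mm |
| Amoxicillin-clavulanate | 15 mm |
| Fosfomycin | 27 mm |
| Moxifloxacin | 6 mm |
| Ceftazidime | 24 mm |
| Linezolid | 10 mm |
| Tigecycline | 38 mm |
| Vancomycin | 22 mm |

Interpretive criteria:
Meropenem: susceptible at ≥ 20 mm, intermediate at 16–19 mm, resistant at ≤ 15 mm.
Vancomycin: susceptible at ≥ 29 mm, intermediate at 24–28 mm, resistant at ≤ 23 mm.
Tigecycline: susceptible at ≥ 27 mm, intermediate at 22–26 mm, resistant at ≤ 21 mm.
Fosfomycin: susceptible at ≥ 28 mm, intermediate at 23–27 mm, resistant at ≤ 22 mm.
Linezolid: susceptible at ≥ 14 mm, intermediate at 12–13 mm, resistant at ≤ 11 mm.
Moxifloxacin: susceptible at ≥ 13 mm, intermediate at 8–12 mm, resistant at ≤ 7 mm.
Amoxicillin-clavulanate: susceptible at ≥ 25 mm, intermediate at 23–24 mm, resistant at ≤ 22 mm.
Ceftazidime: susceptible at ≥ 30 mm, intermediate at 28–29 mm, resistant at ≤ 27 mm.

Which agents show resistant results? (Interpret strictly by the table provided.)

amoxicillin-clavulanate, moxifloxacin, ceftazidime, linezolid, vancomycin

Meropenem (16 mm) in 16–19 mm → I
Amoxicillin-clavulanate (15 mm) ≤ 22 mm ⇒ Resistant
Fosfomycin: 27 mm is in 23–27 mm — Intermediate
Moxifloxacin (6 mm) ≤ 7 mm ⇒ R
Ceftazidime 24 mm: ≤ 27 mm — resistant
Linezolid: 10 mm is ≤ 11 mm — R
Tigecycline 38 mm: ≥ 27 mm → S
Vancomycin (22 mm) ≤ 23 mm ⇒ resistant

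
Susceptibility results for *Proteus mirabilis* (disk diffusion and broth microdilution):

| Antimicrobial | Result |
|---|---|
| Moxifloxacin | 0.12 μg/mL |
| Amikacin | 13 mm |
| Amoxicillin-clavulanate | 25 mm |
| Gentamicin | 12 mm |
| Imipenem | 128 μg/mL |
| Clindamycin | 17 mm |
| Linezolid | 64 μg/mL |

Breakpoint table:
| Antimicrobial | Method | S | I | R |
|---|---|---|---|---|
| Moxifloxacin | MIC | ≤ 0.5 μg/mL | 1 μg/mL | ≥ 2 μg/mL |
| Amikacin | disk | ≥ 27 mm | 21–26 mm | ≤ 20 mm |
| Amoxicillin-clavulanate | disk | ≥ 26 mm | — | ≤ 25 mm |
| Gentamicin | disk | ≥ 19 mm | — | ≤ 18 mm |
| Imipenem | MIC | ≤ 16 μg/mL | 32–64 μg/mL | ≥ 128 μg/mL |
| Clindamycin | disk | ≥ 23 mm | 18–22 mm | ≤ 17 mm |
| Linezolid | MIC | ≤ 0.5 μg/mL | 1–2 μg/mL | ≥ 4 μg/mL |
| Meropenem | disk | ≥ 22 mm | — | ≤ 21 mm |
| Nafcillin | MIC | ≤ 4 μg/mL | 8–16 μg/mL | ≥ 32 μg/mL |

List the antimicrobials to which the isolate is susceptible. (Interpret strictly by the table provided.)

Moxifloxacin: 0.12 μg/mL is ≤ 0.5 μg/mL ⇒ Susceptible
Amikacin 13 mm: ≤ 20 mm → R
Amoxicillin-clavulanate: 25 mm is ≤ 25 mm → resistant
Gentamicin: 12 mm is ≤ 18 mm ⇒ Resistant
Imipenem 128 μg/mL: ≥ 128 μg/mL → resistant
Clindamycin 17 mm: ≤ 17 mm → R
Linezolid 64 μg/mL: ≥ 4 μg/mL → R

moxifloxacin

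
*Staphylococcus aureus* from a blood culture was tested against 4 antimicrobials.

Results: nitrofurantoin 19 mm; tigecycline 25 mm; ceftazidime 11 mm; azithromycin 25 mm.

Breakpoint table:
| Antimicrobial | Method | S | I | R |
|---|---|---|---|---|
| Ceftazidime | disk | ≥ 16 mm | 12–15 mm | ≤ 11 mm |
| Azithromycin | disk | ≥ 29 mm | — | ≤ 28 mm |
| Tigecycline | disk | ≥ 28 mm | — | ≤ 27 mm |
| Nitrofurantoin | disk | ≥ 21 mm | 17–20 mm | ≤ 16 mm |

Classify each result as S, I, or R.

I, R, R, R

Nitrofurantoin 19 mm: in 17–20 mm ⇒ Intermediate
Tigecycline 25 mm: ≤ 27 mm ⇒ R
Ceftazidime (11 mm) ≤ 11 mm → resistant
Azithromycin (25 mm) ≤ 28 mm ⇒ R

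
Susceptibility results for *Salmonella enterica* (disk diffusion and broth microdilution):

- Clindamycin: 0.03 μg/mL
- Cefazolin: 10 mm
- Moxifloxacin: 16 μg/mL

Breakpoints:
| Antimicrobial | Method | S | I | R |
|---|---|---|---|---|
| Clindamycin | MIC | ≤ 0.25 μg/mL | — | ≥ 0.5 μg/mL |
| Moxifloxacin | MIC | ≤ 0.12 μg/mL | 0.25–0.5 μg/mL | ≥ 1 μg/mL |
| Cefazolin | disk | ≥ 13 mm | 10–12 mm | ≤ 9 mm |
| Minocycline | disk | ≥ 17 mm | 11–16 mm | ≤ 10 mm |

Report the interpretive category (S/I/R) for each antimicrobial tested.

S, I, R

Clindamycin 0.03 μg/mL: ≤ 0.25 μg/mL → S
Cefazolin 10 mm: in 10–12 mm ⇒ Intermediate
Moxifloxacin (16 μg/mL) ≥ 1 μg/mL → R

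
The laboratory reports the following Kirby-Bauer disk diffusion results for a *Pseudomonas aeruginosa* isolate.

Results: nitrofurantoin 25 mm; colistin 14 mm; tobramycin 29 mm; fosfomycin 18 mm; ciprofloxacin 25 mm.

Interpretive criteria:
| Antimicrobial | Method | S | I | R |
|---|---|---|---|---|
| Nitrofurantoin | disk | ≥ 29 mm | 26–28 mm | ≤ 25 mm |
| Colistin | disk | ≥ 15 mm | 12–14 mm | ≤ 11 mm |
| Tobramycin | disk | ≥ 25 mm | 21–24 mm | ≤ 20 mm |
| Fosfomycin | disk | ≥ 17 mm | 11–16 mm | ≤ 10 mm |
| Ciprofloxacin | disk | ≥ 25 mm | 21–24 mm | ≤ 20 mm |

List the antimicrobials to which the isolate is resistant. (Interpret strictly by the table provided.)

nitrofurantoin

Nitrofurantoin: 25 mm is ≤ 25 mm → resistant
Colistin 14 mm: in 12–14 mm — intermediate
Tobramycin: 29 mm is ≥ 25 mm ⇒ susceptible
Fosfomycin 18 mm: ≥ 17 mm → Susceptible
Ciprofloxacin 25 mm: ≥ 25 mm → Susceptible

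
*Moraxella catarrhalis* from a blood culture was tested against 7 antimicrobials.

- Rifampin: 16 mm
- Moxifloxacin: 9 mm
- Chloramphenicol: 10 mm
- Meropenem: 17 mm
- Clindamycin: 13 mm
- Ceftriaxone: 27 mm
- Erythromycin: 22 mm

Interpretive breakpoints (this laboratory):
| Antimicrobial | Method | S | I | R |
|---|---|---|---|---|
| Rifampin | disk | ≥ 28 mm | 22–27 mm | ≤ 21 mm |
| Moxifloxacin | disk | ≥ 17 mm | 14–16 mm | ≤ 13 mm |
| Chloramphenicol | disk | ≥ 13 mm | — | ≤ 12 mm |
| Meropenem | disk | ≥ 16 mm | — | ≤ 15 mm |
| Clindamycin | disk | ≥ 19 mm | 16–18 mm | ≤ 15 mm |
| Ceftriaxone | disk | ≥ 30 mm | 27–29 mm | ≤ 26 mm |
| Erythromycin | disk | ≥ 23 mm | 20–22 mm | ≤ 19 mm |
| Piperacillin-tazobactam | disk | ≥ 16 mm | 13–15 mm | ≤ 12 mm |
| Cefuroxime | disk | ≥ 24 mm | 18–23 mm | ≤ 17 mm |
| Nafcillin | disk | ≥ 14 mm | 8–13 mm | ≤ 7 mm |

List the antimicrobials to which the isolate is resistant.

rifampin, moxifloxacin, chloramphenicol, clindamycin

Rifampin 16 mm: ≤ 21 mm — Resistant
Moxifloxacin 9 mm: ≤ 13 mm → resistant
Chloramphenicol (10 mm) ≤ 12 mm — R
Meropenem: 17 mm is ≥ 16 mm — Susceptible
Clindamycin (13 mm) ≤ 15 mm ⇒ resistant
Ceftriaxone 27 mm: in 27–29 mm — Intermediate
Erythromycin (22 mm) in 20–22 mm ⇒ intermediate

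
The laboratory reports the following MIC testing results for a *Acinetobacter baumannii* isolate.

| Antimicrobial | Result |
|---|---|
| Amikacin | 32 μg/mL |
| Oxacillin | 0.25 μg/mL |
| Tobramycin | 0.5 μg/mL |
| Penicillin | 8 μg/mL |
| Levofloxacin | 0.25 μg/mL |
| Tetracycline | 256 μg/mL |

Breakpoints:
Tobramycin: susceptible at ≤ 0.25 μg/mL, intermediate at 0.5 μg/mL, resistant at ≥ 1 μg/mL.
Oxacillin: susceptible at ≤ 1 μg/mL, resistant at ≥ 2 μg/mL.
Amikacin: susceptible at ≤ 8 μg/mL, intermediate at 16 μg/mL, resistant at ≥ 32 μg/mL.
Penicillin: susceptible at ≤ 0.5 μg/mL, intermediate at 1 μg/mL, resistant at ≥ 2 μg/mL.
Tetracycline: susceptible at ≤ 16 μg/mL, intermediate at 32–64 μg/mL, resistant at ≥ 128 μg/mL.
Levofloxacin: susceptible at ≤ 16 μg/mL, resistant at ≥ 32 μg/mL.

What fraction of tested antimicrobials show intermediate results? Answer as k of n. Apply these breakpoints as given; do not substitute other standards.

1 of 6

Amikacin 32 μg/mL: ≥ 32 μg/mL — Resistant
Oxacillin (0.25 μg/mL) ≤ 1 μg/mL — Susceptible
Tobramycin (0.5 μg/mL) = 0.5 μg/mL → intermediate
Penicillin: 8 μg/mL is ≥ 2 μg/mL — Resistant
Levofloxacin (0.25 μg/mL) ≤ 16 μg/mL → Susceptible
Tetracycline (256 μg/mL) ≥ 128 μg/mL ⇒ Resistant
Intermediate: 1/6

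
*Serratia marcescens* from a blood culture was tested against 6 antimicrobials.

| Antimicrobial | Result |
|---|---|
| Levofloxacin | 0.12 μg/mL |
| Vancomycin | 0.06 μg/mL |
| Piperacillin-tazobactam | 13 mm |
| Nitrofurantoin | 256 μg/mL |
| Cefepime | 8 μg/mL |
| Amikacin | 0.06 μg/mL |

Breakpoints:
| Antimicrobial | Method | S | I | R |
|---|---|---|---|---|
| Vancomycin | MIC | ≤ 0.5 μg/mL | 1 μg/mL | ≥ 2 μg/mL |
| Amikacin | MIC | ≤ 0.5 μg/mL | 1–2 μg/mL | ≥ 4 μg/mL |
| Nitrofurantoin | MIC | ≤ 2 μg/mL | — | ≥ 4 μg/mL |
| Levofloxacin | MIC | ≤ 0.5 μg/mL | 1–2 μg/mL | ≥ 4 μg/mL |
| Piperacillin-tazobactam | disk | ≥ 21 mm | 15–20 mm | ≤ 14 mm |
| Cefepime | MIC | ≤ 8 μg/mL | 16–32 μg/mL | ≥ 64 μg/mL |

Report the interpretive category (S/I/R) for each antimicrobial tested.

Levofloxacin 0.12 μg/mL: ≤ 0.5 μg/mL ⇒ S
Vancomycin 0.06 μg/mL: ≤ 0.5 μg/mL → susceptible
Piperacillin-tazobactam (13 mm) ≤ 14 mm — resistant
Nitrofurantoin: 256 μg/mL is ≥ 4 μg/mL — resistant
Cefepime (8 μg/mL) ≤ 8 μg/mL — S
Amikacin 0.06 μg/mL: ≤ 0.5 μg/mL ⇒ susceptible

S, S, R, R, S, S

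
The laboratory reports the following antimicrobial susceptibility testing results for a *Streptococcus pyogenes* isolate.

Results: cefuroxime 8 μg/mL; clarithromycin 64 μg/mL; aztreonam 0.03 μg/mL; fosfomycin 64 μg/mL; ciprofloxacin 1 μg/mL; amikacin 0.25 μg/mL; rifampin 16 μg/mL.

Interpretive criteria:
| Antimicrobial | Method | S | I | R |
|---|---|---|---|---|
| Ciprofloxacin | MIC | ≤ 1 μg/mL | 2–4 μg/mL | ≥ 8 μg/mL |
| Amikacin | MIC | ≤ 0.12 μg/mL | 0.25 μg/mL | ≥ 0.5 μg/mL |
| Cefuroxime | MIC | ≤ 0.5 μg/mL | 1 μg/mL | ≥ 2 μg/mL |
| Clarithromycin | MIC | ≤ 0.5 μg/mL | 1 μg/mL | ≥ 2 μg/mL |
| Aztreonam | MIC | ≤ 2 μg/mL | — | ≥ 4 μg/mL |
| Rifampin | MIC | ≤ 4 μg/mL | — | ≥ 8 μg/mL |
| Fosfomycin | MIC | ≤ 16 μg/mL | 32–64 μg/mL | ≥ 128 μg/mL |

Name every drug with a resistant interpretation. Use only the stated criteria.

cefuroxime, clarithromycin, rifampin

Cefuroxime (8 μg/mL) ≥ 2 μg/mL — R
Clarithromycin 64 μg/mL: ≥ 2 μg/mL → Resistant
Aztreonam (0.03 μg/mL) ≤ 2 μg/mL → Susceptible
Fosfomycin (64 μg/mL) in 32–64 μg/mL → Intermediate
Ciprofloxacin 1 μg/mL: ≤ 1 μg/mL ⇒ S
Amikacin (0.25 μg/mL) = 0.25 μg/mL → I
Rifampin: 16 μg/mL is ≥ 8 μg/mL ⇒ resistant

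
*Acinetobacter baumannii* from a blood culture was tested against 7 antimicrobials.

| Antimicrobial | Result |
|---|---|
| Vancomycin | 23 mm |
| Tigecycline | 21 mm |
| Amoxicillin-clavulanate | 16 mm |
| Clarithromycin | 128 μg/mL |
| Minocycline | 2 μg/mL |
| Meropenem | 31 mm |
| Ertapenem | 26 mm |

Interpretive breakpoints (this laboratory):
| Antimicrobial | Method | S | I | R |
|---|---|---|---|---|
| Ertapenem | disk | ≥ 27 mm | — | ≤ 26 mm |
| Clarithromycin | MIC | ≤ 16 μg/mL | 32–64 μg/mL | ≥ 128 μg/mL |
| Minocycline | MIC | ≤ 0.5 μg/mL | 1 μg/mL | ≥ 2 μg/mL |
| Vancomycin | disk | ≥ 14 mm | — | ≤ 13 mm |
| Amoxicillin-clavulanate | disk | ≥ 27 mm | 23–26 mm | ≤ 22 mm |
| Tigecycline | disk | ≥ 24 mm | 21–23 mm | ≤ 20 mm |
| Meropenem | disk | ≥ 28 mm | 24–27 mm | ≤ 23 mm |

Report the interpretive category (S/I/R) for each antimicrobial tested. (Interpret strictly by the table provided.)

Vancomycin (23 mm) ≥ 14 mm — susceptible
Tigecycline: 21 mm is in 21–23 mm → intermediate
Amoxicillin-clavulanate: 16 mm is ≤ 22 mm — R
Clarithromycin: 128 μg/mL is ≥ 128 μg/mL ⇒ R
Minocycline: 2 μg/mL is ≥ 2 μg/mL ⇒ R
Meropenem 31 mm: ≥ 28 mm ⇒ susceptible
Ertapenem (26 mm) ≤ 26 mm → resistant

S, I, R, R, R, S, R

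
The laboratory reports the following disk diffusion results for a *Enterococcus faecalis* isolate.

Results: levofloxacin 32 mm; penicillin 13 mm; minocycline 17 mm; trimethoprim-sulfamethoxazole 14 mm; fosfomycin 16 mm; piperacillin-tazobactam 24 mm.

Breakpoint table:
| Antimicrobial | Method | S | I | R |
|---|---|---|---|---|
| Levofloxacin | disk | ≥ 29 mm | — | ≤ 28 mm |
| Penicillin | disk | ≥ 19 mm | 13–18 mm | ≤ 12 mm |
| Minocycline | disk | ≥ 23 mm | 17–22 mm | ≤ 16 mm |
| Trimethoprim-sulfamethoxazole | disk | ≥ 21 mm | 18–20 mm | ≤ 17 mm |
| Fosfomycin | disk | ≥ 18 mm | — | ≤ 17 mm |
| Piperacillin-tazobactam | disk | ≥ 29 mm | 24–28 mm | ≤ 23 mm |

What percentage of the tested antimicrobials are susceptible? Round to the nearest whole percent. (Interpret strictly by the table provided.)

17%

Levofloxacin 32 mm: ≥ 29 mm → susceptible
Penicillin: 13 mm is in 13–18 mm — Intermediate
Minocycline 17 mm: in 17–22 mm → I
Trimethoprim-sulfamethoxazole 14 mm: ≤ 17 mm ⇒ R
Fosfomycin 16 mm: ≤ 17 mm ⇒ resistant
Piperacillin-tazobactam (24 mm) in 24–28 mm → I
Susceptible: 1/6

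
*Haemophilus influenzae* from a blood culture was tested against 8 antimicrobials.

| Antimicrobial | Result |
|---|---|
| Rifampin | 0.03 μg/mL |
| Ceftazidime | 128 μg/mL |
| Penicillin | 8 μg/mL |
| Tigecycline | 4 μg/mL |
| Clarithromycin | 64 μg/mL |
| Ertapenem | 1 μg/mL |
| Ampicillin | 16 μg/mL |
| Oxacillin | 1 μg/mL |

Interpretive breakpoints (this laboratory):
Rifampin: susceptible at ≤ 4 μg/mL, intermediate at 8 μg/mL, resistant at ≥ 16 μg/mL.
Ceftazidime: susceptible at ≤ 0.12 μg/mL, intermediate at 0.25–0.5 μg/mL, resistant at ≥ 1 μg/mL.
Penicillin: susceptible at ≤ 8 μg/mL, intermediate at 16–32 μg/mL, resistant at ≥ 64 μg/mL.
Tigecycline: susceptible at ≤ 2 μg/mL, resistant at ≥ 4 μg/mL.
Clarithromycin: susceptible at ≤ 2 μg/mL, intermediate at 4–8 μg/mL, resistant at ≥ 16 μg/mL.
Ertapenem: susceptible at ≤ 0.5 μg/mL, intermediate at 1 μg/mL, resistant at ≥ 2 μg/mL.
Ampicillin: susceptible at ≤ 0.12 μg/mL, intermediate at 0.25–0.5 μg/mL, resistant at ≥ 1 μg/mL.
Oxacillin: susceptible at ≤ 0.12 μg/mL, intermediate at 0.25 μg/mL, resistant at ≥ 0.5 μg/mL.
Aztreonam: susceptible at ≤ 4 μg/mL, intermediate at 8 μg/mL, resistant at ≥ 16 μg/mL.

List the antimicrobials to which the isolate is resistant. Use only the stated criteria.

Rifampin 0.03 μg/mL: ≤ 4 μg/mL ⇒ susceptible
Ceftazidime (128 μg/mL) ≥ 1 μg/mL → resistant
Penicillin (8 μg/mL) ≤ 8 μg/mL → S
Tigecycline: 4 μg/mL is ≥ 4 μg/mL → R
Clarithromycin (64 μg/mL) ≥ 16 μg/mL → resistant
Ertapenem (1 μg/mL) = 1 μg/mL ⇒ Intermediate
Ampicillin 16 μg/mL: ≥ 1 μg/mL ⇒ resistant
Oxacillin (1 μg/mL) ≥ 0.5 μg/mL → Resistant

ceftazidime, tigecycline, clarithromycin, ampicillin, oxacillin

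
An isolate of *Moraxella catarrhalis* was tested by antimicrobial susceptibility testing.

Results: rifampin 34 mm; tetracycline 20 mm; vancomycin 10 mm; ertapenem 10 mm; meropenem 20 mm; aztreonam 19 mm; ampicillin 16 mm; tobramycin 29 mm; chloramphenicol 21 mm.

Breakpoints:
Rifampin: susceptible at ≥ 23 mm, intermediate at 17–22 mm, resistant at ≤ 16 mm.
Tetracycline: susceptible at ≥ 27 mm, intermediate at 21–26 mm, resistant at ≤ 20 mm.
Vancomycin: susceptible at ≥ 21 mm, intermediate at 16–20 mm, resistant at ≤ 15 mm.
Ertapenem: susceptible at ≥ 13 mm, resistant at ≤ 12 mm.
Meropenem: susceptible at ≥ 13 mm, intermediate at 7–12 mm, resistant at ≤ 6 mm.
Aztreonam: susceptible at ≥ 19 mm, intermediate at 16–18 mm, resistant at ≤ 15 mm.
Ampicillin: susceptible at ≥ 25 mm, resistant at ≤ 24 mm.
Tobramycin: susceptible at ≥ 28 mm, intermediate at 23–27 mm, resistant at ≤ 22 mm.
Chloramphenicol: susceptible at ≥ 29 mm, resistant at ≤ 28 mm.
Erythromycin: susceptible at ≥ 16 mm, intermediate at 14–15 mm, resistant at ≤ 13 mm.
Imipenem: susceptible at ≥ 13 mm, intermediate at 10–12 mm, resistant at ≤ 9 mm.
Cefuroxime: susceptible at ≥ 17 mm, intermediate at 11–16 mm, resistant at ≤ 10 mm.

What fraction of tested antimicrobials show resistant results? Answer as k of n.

Rifampin: 34 mm is ≥ 23 mm → susceptible
Tetracycline 20 mm: ≤ 20 mm — R
Vancomycin 10 mm: ≤ 15 mm ⇒ resistant
Ertapenem 10 mm: ≤ 12 mm → resistant
Meropenem (20 mm) ≥ 13 mm — susceptible
Aztreonam: 19 mm is ≥ 19 mm ⇒ Susceptible
Ampicillin (16 mm) ≤ 24 mm ⇒ R
Tobramycin (29 mm) ≥ 28 mm — susceptible
Chloramphenicol (21 mm) ≤ 28 mm ⇒ resistant
Resistant: 5/9

5 of 9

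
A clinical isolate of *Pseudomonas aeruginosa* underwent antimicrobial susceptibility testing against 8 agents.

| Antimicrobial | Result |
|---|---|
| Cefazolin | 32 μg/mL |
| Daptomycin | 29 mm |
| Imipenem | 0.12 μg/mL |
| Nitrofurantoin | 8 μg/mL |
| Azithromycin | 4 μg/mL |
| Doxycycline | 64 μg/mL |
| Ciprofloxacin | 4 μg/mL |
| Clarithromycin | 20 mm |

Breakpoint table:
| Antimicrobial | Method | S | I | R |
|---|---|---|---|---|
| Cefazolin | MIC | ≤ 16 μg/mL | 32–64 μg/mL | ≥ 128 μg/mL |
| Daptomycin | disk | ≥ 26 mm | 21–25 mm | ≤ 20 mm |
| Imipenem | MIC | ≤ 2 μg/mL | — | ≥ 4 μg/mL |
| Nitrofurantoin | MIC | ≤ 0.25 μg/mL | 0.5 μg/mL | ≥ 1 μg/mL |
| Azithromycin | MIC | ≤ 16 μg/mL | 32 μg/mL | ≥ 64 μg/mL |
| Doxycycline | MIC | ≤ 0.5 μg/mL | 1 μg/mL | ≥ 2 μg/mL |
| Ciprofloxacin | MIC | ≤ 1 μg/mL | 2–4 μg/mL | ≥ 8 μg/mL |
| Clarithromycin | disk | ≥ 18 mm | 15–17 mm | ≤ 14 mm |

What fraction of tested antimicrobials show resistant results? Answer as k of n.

2 of 8

Cefazolin (32 μg/mL) in 32–64 μg/mL — I
Daptomycin: 29 mm is ≥ 26 mm — S
Imipenem (0.12 μg/mL) ≤ 2 μg/mL ⇒ susceptible
Nitrofurantoin 8 μg/mL: ≥ 1 μg/mL ⇒ Resistant
Azithromycin: 4 μg/mL is ≤ 16 μg/mL ⇒ S
Doxycycline 64 μg/mL: ≥ 2 μg/mL — Resistant
Ciprofloxacin: 4 μg/mL is in 2–4 μg/mL ⇒ intermediate
Clarithromycin 20 mm: ≥ 18 mm → Susceptible
Resistant: 2/8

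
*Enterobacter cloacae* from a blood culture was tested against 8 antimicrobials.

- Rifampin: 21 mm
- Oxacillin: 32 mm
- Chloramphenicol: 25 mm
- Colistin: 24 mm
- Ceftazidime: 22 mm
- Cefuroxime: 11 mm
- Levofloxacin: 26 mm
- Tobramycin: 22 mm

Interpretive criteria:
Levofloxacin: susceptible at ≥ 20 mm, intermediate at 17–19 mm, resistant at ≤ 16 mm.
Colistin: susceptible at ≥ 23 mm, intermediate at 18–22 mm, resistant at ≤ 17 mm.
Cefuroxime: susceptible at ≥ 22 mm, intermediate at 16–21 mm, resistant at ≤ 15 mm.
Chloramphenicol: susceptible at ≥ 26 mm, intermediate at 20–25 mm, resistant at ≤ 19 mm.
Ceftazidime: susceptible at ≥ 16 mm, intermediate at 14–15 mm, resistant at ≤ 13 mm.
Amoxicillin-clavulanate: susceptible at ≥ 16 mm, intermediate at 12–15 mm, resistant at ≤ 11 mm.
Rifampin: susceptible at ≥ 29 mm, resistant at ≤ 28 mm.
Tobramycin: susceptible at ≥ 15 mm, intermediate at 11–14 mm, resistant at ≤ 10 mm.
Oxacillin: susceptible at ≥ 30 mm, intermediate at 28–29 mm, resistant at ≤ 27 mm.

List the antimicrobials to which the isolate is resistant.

rifampin, cefuroxime

Rifampin 21 mm: ≤ 28 mm — R
Oxacillin (32 mm) ≥ 30 mm — susceptible
Chloramphenicol: 25 mm is in 20–25 mm ⇒ Intermediate
Colistin (24 mm) ≥ 23 mm → S
Ceftazidime 22 mm: ≥ 16 mm ⇒ Susceptible
Cefuroxime (11 mm) ≤ 15 mm ⇒ R
Levofloxacin 26 mm: ≥ 20 mm ⇒ susceptible
Tobramycin (22 mm) ≥ 15 mm — S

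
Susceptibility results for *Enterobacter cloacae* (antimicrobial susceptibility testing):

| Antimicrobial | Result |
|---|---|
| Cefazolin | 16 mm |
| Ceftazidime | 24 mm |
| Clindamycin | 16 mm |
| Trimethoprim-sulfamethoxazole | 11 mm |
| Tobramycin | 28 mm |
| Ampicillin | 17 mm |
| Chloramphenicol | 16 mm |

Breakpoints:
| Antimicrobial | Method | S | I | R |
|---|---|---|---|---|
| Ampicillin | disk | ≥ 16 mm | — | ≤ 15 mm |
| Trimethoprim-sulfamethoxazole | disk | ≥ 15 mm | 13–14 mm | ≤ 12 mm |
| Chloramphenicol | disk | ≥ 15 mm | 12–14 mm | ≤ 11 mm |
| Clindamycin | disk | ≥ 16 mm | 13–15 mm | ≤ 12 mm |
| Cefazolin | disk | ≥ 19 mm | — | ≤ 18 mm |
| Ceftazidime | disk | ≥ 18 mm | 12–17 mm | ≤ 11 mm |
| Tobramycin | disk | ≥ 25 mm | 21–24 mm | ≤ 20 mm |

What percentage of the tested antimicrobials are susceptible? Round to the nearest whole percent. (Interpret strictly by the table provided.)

71%

Cefazolin: 16 mm is ≤ 18 mm → Resistant
Ceftazidime: 24 mm is ≥ 18 mm → S
Clindamycin 16 mm: ≥ 16 mm → Susceptible
Trimethoprim-sulfamethoxazole: 11 mm is ≤ 12 mm — Resistant
Tobramycin: 28 mm is ≥ 25 mm ⇒ susceptible
Ampicillin 17 mm: ≥ 16 mm → S
Chloramphenicol 16 mm: ≥ 15 mm → susceptible
Susceptible: 5/7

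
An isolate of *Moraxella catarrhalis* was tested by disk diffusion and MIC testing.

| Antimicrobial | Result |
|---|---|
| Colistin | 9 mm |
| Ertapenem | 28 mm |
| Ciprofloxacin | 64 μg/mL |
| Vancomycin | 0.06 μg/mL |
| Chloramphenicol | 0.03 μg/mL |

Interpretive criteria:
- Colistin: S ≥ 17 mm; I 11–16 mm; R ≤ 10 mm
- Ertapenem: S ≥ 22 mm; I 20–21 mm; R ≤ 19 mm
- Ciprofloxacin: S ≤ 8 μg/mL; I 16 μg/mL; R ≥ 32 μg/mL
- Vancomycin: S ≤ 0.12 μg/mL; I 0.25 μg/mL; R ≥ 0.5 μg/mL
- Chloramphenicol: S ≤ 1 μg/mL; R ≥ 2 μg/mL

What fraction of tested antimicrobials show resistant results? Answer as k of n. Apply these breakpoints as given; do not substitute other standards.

2 of 5

Colistin (9 mm) ≤ 10 mm → resistant
Ertapenem: 28 mm is ≥ 22 mm → S
Ciprofloxacin: 64 μg/mL is ≥ 32 μg/mL ⇒ R
Vancomycin (0.06 μg/mL) ≤ 0.12 μg/mL ⇒ susceptible
Chloramphenicol: 0.03 μg/mL is ≤ 1 μg/mL — susceptible
Resistant: 2/5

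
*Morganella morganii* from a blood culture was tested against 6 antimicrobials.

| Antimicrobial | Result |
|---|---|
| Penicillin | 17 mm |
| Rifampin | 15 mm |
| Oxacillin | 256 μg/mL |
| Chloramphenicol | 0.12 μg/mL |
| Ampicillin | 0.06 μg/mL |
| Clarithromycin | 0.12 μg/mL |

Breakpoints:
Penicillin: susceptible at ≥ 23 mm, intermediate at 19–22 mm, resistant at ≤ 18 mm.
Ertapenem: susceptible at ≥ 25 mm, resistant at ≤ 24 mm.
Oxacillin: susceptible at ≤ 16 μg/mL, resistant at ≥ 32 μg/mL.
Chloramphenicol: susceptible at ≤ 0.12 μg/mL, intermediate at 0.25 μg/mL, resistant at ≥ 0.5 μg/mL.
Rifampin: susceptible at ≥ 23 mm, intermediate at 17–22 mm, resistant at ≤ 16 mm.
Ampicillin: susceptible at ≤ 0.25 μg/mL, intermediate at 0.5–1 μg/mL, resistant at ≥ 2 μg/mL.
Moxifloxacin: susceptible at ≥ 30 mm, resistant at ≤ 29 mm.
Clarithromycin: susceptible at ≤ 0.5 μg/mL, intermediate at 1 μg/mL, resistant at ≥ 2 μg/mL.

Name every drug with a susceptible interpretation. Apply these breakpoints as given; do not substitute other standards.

Penicillin (17 mm) ≤ 18 mm → Resistant
Rifampin: 15 mm is ≤ 16 mm ⇒ resistant
Oxacillin (256 μg/mL) ≥ 32 μg/mL ⇒ resistant
Chloramphenicol: 0.12 μg/mL is ≤ 0.12 μg/mL — S
Ampicillin: 0.06 μg/mL is ≤ 0.25 μg/mL ⇒ S
Clarithromycin 0.12 μg/mL: ≤ 0.5 μg/mL ⇒ Susceptible

chloramphenicol, ampicillin, clarithromycin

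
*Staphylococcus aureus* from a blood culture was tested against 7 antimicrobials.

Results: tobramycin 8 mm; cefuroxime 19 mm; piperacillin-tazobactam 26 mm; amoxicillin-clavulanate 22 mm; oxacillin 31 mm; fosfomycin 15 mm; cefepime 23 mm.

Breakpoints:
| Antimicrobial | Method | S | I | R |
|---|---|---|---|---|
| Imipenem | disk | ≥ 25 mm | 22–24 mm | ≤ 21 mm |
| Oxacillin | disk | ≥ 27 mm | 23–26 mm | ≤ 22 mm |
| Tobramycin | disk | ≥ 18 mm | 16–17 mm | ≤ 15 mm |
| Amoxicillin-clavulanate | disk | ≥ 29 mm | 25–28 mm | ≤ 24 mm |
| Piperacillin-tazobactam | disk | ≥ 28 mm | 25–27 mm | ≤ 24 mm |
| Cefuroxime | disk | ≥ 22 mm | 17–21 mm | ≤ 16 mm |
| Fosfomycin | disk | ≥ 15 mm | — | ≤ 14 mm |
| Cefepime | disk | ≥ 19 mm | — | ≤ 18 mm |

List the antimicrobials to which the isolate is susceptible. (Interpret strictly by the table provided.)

Tobramycin 8 mm: ≤ 15 mm — R
Cefuroxime (19 mm) in 17–21 mm ⇒ I
Piperacillin-tazobactam 26 mm: in 25–27 mm — I
Amoxicillin-clavulanate 22 mm: ≤ 24 mm — R
Oxacillin: 31 mm is ≥ 27 mm — S
Fosfomycin: 15 mm is ≥ 15 mm ⇒ susceptible
Cefepime (23 mm) ≥ 19 mm ⇒ S

oxacillin, fosfomycin, cefepime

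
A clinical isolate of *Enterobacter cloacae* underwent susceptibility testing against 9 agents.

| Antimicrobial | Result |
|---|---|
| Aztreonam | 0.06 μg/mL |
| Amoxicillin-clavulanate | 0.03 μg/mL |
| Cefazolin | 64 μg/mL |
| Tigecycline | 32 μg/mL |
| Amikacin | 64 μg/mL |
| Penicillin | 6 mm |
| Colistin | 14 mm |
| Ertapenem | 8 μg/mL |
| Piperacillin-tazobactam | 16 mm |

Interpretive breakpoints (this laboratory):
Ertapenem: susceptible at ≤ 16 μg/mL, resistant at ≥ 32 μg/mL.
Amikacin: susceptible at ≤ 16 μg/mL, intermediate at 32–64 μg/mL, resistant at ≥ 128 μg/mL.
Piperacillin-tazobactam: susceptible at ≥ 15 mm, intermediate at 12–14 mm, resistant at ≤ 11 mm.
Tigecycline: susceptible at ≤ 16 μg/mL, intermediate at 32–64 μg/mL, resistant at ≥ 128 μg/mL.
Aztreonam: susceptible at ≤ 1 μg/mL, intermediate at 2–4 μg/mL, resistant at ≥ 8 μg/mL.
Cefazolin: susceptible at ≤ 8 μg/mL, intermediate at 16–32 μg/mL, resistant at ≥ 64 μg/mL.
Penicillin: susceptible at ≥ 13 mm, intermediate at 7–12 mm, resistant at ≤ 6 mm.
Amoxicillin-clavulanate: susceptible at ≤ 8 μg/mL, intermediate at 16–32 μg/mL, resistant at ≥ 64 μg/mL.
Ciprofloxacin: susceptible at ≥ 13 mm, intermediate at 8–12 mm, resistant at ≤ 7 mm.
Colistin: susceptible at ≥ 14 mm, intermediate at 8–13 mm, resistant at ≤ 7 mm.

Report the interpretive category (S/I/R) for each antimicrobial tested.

S, S, R, I, I, R, S, S, S

Aztreonam (0.06 μg/mL) ≤ 1 μg/mL ⇒ Susceptible
Amoxicillin-clavulanate 0.03 μg/mL: ≤ 8 μg/mL ⇒ Susceptible
Cefazolin (64 μg/mL) ≥ 64 μg/mL → Resistant
Tigecycline: 32 μg/mL is in 32–64 μg/mL — intermediate
Amikacin 64 μg/mL: in 32–64 μg/mL → I
Penicillin 6 mm: ≤ 6 mm ⇒ Resistant
Colistin 14 mm: ≥ 14 mm ⇒ susceptible
Ertapenem: 8 μg/mL is ≤ 16 μg/mL — S
Piperacillin-tazobactam 16 mm: ≥ 15 mm ⇒ susceptible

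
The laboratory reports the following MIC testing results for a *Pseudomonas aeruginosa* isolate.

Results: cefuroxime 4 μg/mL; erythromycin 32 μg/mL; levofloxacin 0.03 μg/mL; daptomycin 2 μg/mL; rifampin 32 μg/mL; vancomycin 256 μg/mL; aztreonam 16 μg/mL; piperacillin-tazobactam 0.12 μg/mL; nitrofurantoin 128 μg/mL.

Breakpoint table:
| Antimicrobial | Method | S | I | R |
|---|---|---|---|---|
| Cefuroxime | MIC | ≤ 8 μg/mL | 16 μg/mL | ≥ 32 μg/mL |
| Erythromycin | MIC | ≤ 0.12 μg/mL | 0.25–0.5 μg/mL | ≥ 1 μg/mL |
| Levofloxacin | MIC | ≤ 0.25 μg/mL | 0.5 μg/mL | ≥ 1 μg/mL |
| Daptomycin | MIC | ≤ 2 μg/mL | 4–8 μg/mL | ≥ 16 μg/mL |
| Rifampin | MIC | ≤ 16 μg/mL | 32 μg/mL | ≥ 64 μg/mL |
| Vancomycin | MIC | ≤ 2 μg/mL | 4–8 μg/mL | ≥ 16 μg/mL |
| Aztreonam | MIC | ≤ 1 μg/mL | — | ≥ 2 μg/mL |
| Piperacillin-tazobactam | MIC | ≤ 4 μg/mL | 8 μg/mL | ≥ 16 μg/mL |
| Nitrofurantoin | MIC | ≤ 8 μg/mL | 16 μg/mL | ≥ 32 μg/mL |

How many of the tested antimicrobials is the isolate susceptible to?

Cefuroxime 4 μg/mL: ≤ 8 μg/mL ⇒ S
Erythromycin (32 μg/mL) ≥ 1 μg/mL ⇒ R
Levofloxacin 0.03 μg/mL: ≤ 0.25 μg/mL ⇒ S
Daptomycin 2 μg/mL: ≤ 2 μg/mL ⇒ S
Rifampin (32 μg/mL) = 32 μg/mL → Intermediate
Vancomycin 256 μg/mL: ≥ 16 μg/mL ⇒ Resistant
Aztreonam 16 μg/mL: ≥ 2 μg/mL → resistant
Piperacillin-tazobactam: 0.12 μg/mL is ≤ 4 μg/mL ⇒ Susceptible
Nitrofurantoin: 128 μg/mL is ≥ 32 μg/mL → resistant
Susceptible: 4

4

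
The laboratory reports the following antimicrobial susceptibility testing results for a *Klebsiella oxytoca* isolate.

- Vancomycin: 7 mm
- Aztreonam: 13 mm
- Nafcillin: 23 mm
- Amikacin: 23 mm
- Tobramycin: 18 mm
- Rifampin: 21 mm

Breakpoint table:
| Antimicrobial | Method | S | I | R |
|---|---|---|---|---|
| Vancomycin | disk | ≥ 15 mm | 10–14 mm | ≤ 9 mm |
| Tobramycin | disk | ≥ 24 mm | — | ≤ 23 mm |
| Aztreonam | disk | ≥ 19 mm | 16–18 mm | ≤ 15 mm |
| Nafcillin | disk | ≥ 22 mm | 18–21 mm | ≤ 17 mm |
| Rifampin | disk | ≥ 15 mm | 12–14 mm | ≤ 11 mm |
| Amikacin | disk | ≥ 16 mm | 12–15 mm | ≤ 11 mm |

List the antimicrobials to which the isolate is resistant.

vancomycin, aztreonam, tobramycin

Vancomycin (7 mm) ≤ 9 mm ⇒ R
Aztreonam: 13 mm is ≤ 15 mm → Resistant
Nafcillin 23 mm: ≥ 22 mm → susceptible
Amikacin: 23 mm is ≥ 16 mm ⇒ S
Tobramycin (18 mm) ≤ 23 mm — R
Rifampin: 21 mm is ≥ 15 mm ⇒ S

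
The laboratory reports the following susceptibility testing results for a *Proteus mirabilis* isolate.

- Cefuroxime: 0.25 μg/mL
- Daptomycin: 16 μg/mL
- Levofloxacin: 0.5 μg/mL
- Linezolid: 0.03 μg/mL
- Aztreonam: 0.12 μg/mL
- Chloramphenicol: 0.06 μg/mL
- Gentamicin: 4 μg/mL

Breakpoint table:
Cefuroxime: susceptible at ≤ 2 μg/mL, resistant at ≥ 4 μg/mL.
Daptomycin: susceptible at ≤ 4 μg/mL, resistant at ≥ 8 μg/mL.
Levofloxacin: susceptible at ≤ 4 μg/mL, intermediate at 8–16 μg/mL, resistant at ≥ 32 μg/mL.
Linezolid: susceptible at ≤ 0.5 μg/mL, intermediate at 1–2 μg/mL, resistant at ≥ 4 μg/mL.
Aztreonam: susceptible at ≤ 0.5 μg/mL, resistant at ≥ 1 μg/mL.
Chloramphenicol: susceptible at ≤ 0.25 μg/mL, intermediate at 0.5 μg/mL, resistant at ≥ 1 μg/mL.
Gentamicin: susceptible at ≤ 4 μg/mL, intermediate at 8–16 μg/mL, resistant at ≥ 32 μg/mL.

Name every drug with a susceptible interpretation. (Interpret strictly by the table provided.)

Cefuroxime: 0.25 μg/mL is ≤ 2 μg/mL — Susceptible
Daptomycin (16 μg/mL) ≥ 8 μg/mL — Resistant
Levofloxacin (0.5 μg/mL) ≤ 4 μg/mL ⇒ S
Linezolid: 0.03 μg/mL is ≤ 0.5 μg/mL → susceptible
Aztreonam (0.12 μg/mL) ≤ 0.5 μg/mL — Susceptible
Chloramphenicol 0.06 μg/mL: ≤ 0.25 μg/mL ⇒ S
Gentamicin 4 μg/mL: ≤ 4 μg/mL ⇒ S

cefuroxime, levofloxacin, linezolid, aztreonam, chloramphenicol, gentamicin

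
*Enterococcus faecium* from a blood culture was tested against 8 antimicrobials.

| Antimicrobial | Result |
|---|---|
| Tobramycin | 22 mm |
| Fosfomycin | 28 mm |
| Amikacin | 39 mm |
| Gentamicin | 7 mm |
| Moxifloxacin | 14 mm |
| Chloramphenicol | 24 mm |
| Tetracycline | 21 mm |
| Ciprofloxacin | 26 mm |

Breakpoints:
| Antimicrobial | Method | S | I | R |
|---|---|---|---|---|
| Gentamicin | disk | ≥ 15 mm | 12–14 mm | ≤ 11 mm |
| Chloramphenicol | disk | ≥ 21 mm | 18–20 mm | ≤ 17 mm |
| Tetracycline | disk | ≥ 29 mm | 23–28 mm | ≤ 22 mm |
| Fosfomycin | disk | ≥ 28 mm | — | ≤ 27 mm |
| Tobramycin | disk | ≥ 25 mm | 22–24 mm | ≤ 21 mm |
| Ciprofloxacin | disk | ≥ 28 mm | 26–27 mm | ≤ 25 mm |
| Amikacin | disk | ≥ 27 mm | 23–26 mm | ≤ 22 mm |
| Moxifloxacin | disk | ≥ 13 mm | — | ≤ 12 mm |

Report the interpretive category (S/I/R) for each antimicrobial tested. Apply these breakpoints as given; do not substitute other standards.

I, S, S, R, S, S, R, I

Tobramycin: 22 mm is in 22–24 mm ⇒ I
Fosfomycin: 28 mm is ≥ 28 mm — Susceptible
Amikacin 39 mm: ≥ 27 mm — S
Gentamicin (7 mm) ≤ 11 mm — resistant
Moxifloxacin 14 mm: ≥ 13 mm → S
Chloramphenicol: 24 mm is ≥ 21 mm → S
Tetracycline (21 mm) ≤ 22 mm → R
Ciprofloxacin 26 mm: in 26–27 mm → I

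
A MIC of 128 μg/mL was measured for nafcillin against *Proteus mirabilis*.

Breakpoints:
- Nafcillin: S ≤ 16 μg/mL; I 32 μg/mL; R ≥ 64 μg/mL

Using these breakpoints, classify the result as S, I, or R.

Nafcillin 128 μg/mL: ≥ 64 μg/mL — R

Resistant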